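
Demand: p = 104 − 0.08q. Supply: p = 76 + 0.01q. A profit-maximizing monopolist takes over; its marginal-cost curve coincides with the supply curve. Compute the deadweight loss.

964.55

Competitive equilibrium: 104 − 0.08q = 76 + 0.01q → q* = 311.1111, p* = 79.1111.
Marginal revenue: MR = 104 − 0.16q. Set MR = MC: 104 − 0.16q = 76 + 0.01q → q_m = 164.7059.
Price p_m = 104 − 0.08·164.7059 = 90.8235; MC(q_m) = 76 + 0.01·164.7059 = 77.6471.
Competitive q* = 311.1111, so Δq = 146.4052; wedge = 90.8235 − 77.6471 = 13.1764.
Deadweight loss = ½ × 146.4052 × 13.1764 = 964.55.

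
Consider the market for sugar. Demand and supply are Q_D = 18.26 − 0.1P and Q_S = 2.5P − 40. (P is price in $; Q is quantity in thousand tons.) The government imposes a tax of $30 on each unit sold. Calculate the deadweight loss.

In inverse form: demand P = 182.6 − 10Q, supply P = 16 + 0.4Q.
Competitive equilibrium: 182.6 − 10Q = 16 + 0.4Q → Q* = 16.0192, P* = 22.4077.
With the tax, the buyer price exceeds the seller price by 30: (182.6 − 10Q) − (16 + 0.4Q) = 30 → Q' = 13.1346.
ΔQ = 16.0192 − 13.1346 = 2.8846; the wedge equals the tax, 30.
Welfare loss = ½ × 2.8846 × 30 = $43.27 thousand.

$43.27 thousand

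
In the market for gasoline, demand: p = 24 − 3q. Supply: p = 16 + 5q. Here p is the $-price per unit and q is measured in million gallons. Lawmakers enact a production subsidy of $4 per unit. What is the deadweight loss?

$1 million

Competitive equilibrium: 24 − 3q = 16 + 5q → q* = 1, p* = 21.
The subsidy lowers effective supply by 4: p = 12 + 5q.
New quantity: 24 − 3q = 12 + 5q → q' = 1.5.
Overproduction Δq = 1.5 − 1 = 0.5; wedge = subsidy = 4.
Deadweight loss = ½ × 0.5 × 4 = $1 million.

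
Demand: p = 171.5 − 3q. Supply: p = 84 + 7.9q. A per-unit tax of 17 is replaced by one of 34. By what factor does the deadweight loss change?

Competitive equilibrium: 171.5 − 3q = 84 + 7.9q → q* = 8.0275, p* = 147.4174.
For a per-unit tax t: Δq = t/10.9, so DWL = ½·t·(t/10.9) = t²/21.8.
At t = 17: DWL = 13.257. At t = 34: DWL = 53.028.
Ratio = (34/17)² = 4.

4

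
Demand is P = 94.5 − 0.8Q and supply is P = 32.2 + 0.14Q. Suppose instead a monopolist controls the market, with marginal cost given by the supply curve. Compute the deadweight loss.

Competitive equilibrium: 94.5 − 0.8Q = 32.2 + 0.14Q → Q* = 66.2766, P* = 41.4787.
Marginal revenue: MR = 94.5 − 1.6Q. Set MR = MC: 94.5 − 1.6Q = 32.2 + 0.14Q → Q_m = 35.8046.
Price P_m = 94.5 − 0.8·35.8046 = 65.8563; MC(Q_m) = 32.2 + 0.14·35.8046 = 37.2126.
Competitive Q* = 66.2766, so ΔQ = 30.472; wedge = 65.8563 − 37.2126 = 28.6437.
The triangle = ½ × 30.472 × 28.6437 = 436.42.

436.42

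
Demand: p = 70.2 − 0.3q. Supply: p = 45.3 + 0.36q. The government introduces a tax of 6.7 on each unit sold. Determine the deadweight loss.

Competitive equilibrium: 70.2 − 0.3q = 45.3 + 0.36q → q* = 37.7273, p* = 58.8818.
With the tax, the buyer price exceeds the seller price by 6.7: (70.2 − 0.3q) − (45.3 + 0.36q) = 6.7 → q' = 27.5758.
Δq = 37.7273 − 27.5758 = 10.1515; the wedge equals the tax, 6.7.
The triangle = ½ × 10.1515 × 6.7 = 34.01.

34.01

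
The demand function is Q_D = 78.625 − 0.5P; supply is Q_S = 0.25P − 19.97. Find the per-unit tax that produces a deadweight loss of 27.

In inverse form: demand P = 157.25 − 2Q, supply P = 79.88 + 4Q.
Competitive equilibrium: 157.25 − 2Q = 79.88 + 4Q → Q* = 12.895, P* = 131.46.
A tax t gives ΔQ = t/6 and wedge t, so DWL = t²/12.
t²/12 = 27 → t² = 324 → t = 18.

18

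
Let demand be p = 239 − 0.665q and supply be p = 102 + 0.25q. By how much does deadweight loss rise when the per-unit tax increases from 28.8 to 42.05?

Competitive equilibrium: 239 − 0.665q = 102 + 0.25q → q* = 149.7268, p* = 139.4317.
For a per-unit tax t: Δq = t/0.915, so DWL = ½·t·(t/0.915) = t²/1.83.
At t = 28.8: DWL = 453.2459. At t = 42.05: DWL = 966.23087.
Increase = 966.23087 − 453.2459 = 512.98.

512.98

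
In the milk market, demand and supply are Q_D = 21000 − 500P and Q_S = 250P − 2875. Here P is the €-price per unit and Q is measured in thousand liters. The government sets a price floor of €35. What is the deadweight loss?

In inverse form: demand P = 42 − 0.002Q, supply P = 11.5 + 0.004Q.
Competitive equilibrium: 42 − 0.002Q = 11.5 + 0.004Q → Q* = 5083.3333, P* = 31.8333.
At the floor P = 35, quantity demanded = (42 − 35)/0.002 = 3500.
Sellers' marginal cost at Q' = 3500: 11.5 + 0.004·3500 = 25.5.
ΔQ = 5083.3333 − 3500 = 1583.3333; wedge = 35 − 25.5 = 9.5.
Welfare loss = ½ × 1583.3333 × 9.5 = €7520.83 thousand.

€7520.83 thousand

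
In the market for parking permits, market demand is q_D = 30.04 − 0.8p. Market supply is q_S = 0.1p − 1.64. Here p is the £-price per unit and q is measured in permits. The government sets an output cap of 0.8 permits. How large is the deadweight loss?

In inverse form: demand p = 37.55 − 1.25q, supply p = 16.4 + 10q.
Competitive equilibrium: 37.55 − 1.25q = 16.4 + 10q → q* = 1.88, p* = 35.2.
At q = 0.8: demand price = 37.55 − 1.25·0.8 = 36.55; supply price = 16.4 + 10·0.8 = 24.4.
Δq = 1.88 − 0.8 = 1.08; wedge = 36.55 − 24.4 = 12.15.
Welfare loss = ½ × 1.08 × 12.15 = £6.561.

£6.561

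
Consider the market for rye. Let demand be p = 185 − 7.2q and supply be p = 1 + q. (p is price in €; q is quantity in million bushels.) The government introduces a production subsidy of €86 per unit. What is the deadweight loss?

Competitive equilibrium: 185 − 7.2q = 1 + q → q* = 22.439, p* = 23.439.
The subsidy lowers effective supply by 86: p = q − 85.
New quantity: 185 − 7.2q = q − 85 → q' = 32.9268.
Overproduction Δq = 32.9268 − 22.439 = 10.4878; wedge = subsidy = 86.
The triangle = ½ × 10.4878 × 86 = €450.98 million.

€450.98 million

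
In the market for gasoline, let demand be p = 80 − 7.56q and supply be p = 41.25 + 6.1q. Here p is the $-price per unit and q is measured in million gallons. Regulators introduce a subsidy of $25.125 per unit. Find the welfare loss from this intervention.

$23.11 million

Competitive equilibrium: 80 − 7.56q = 41.25 + 6.1q → q* = 2.8367, p* = 58.5542.
The subsidy lowers effective supply by 25.125: p = 16.125 + 6.1q.
New quantity: 80 − 7.56q = 16.125 + 6.1q → q' = 4.6761.
Overproduction Δq = 4.6761 − 2.8367 = 1.8394; wedge = subsidy = 25.125.
Deadweight loss = ½ × 1.8394 × 25.125 = $23.11 million.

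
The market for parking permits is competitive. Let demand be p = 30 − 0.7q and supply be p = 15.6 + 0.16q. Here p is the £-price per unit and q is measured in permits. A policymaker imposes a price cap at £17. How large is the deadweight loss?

Competitive equilibrium: 30 − 0.7q = 15.6 + 0.16q → q* = 16.7442, p* = 18.2791.
At the ceiling p = 17, quantity supplied = (17 − 15.6)/0.16 = 8.75.
Willingness to pay at q' = 8.75: 30 − 0.7·8.75 = 23.875.
Δq = 16.7442 − 8.75 = 7.9942; wedge = 23.875 − 17 = 6.875.
The triangle = ½ × 7.9942 × 6.875 = £27.48.

£27.48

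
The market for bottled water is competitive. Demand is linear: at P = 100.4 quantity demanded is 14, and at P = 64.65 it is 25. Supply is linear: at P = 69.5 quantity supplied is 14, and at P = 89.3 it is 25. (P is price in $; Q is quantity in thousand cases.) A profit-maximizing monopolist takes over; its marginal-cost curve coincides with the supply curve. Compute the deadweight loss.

$156.70 thousand

Demand slope = (64.65 − 100.4)/(25 − 14) = −3.25, so P = 145.9 − 3.25Q.
Supply slope = (89.3 − 69.5)/(25 − 14) = 1.8, so P = 44.3 + 1.8Q.
Competitive equilibrium: 145.9 − 3.25Q = 44.3 + 1.8Q → Q* = 20.1188, P* = 80.5139.
Marginal revenue: MR = 145.9 − 6.5Q. Set MR = MC: 145.9 − 6.5Q = 44.3 + 1.8Q → Q_m = 12.241.
Price P_m = 145.9 − 3.25·12.241 = 106.1168; MC(Q_m) = 44.3 + 1.8·12.241 = 66.3338.
Competitive Q* = 20.1188, so ΔQ = 7.8778; wedge = 106.1168 − 66.3338 = 39.783.
DWL = ½ × 7.8778 × 39.783 = $156.70 thousand.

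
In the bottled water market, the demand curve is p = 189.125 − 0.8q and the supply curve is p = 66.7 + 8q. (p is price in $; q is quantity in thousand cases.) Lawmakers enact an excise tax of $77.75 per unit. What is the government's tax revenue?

Competitive equilibrium: 189.125 − 0.8q = 66.7 + 8q → q* = 13.9119, p* = 177.9955.
With the tax, the buyer price exceeds the seller price by 77.75: (189.125 − 0.8q) − (66.7 + 8q) = 77.75 → q' = 5.0767.
Tax revenue = 77.75 × 5.0767 = $394.71 thousand.

$394.71 thousand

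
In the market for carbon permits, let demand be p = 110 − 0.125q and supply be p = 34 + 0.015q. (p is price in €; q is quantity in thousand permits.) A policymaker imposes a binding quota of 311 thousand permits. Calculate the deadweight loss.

€3763.04 thousand

Competitive equilibrium: 110 − 0.125q = 34 + 0.015q → q* = 542.8571, p* = 42.1429.
At q = 311: demand price = 110 − 0.125·311 = 71.125; supply price = 34 + 0.015·311 = 38.665.
Δq = 542.8571 − 311 = 231.8571; wedge = 71.125 − 38.665 = 32.46.
Deadweight loss = ½ × 231.8571 × 32.46 = €3763.04 thousand.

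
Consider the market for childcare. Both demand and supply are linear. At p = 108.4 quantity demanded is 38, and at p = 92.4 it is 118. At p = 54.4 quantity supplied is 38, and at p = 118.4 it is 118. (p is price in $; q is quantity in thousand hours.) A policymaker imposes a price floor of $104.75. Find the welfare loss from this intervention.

Demand slope = (92.4 − 108.4)/(118 − 38) = −0.2, so p = 116 − 0.2q.
Supply slope = (118.4 − 54.4)/(118 − 38) = 0.8, so p = 24 + 0.8q.
Competitive equilibrium: 116 − 0.2q = 24 + 0.8q → q* = 92, p* = 97.6.
At the floor p = 104.75, quantity demanded = (116 − 104.75)/0.2 = 56.25.
Sellers' marginal cost at q' = 56.25: 24 + 0.8·56.25 = 69.
Δq = 92 − 56.25 = 35.75; wedge = 104.75 − 69 = 35.75.
DWL = ½ × 35.75 × 35.75 = $639.03 thousand.

$639.03 thousand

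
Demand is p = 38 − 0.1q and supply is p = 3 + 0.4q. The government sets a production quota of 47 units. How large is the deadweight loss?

132.25

Competitive equilibrium: 38 − 0.1q = 3 + 0.4q → q* = 70, p* = 31.
At q = 47: demand price = 38 − 0.1·47 = 33.3; supply price = 3 + 0.4·47 = 21.8.
Δq = 70 − 47 = 23; wedge = 33.3 − 21.8 = 11.5.
Deadweight loss = ½ × 23 × 11.5 = 132.25.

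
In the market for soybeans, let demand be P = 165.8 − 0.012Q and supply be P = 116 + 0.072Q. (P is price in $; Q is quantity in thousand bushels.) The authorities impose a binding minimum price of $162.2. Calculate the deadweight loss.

Competitive equilibrium: 165.8 − 0.012Q = 116 + 0.072Q → Q* = 592.8571, P* = 158.6857.
At the floor P = 162.2, quantity demanded = (165.8 − 162.2)/0.012 = 300.
Sellers' marginal cost at Q' = 300: 116 + 0.072·300 = 137.6.
ΔQ = 592.8571 − 300 = 292.8571; wedge = 162.2 − 137.6 = 24.6.
Welfare loss = ½ × 292.8571 × 24.6 = $3602.14 thousand.

$3602.14 thousand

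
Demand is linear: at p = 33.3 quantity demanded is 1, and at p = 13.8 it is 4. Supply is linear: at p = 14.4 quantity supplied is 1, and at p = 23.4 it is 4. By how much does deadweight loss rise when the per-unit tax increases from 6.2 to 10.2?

Demand slope = (13.8 − 33.3)/(4 − 1) = −6.5, so p = 39.8 − 6.5q.
Supply slope = (23.4 − 14.4)/(4 − 1) = 3, so p = 11.4 + 3q.
Competitive equilibrium: 39.8 − 6.5q = 11.4 + 3q → q* = 2.9895, p* = 20.3684.
For a per-unit tax t: Δq = t/9.5, so DWL = ½·t·(t/9.5) = t²/19.
At t = 6.2: DWL = 2.023. At t = 10.2: DWL = 5.476.
Increase = 5.476 − 2.023 = 3.45.

3.45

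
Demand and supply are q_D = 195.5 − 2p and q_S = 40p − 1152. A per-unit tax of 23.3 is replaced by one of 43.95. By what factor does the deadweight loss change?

In inverse form: demand p = 97.75 − 0.5q, supply p = 28.8 + 0.025q.
Competitive equilibrium: 97.75 − 0.5q = 28.8 + 0.025q → q* = 131.3333, p* = 32.0833.
For a per-unit tax t: Δq = t/0.525, so DWL = ½·t·(t/0.525) = t²/1.05.
At t = 23.3: DWL = 517.038. At t = 43.95: DWL = 1839.621.
Ratio = (43.95/23.3)² = 3.558.

3.558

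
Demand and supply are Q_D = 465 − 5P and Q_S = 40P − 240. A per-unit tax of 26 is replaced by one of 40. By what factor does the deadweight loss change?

In inverse form: demand P = 93 − 0.2Q, supply P = 6 + 0.025Q.
Competitive equilibrium: 93 − 0.2Q = 6 + 0.025Q → Q* = 386.6667, P* = 15.6667.
For a per-unit tax t: ΔQ = t/0.225, so DWL = ½·t·(t/0.225) = t²/0.45.
At t = 26: DWL = 1502.222. At t = 40: DWL = 3555.556.
Ratio = (40/26)² = 2.367.

2.367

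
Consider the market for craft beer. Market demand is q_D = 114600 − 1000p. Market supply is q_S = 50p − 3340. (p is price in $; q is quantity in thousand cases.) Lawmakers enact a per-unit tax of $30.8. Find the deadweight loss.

In inverse form: demand p = 114.6 − 0.001q, supply p = 66.8 + 0.02q.
Competitive equilibrium: 114.6 − 0.001q = 66.8 + 0.02q → q* = 2276.1905, p* = 112.3238.
With the tax, the buyer price exceeds the seller price by 30.8: (114.6 − 0.001q) − (66.8 + 0.02q) = 30.8 → q' = 809.5238.
Δq = 2276.1905 − 809.5238 = 1466.6667; the wedge equals the tax, 30.8.
DWL = ½ × 1466.6667 × 30.8 = $22586.67 thousand.

$22586.67 thousand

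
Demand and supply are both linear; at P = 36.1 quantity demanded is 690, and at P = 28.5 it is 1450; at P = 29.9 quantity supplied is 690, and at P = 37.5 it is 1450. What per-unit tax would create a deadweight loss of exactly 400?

4

Demand slope = (28.5 − 36.1)/(1450 − 690) = −0.01, so P = 43 − 0.01Q.
Supply slope = (37.5 − 29.9)/(1450 − 690) = 0.01, so P = 23 + 0.01Q.
Competitive equilibrium: 43 − 0.01Q = 23 + 0.01Q → Q* = 1000, P* = 33.
A tax t gives ΔQ = t/0.02 and wedge t, so DWL = t²/0.04.
t²/0.04 = 400 → t² = 16 → t = 4.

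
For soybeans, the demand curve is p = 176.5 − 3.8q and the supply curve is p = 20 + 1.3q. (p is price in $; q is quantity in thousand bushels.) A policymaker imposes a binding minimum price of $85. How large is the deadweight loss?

Competitive equilibrium: 176.5 − 3.8q = 20 + 1.3q → q* = 30.68627, p* = 59.89216.
At the floor p = 85, quantity demanded = (176.5 − 85)/3.8 = 24.07895.
Sellers' marginal cost at q' = 24.07895: 20 + 1.3·24.07895 = 51.30264.
Δq = 30.68627 − 24.07895 = 6.60732; wedge = 85 − 51.30264 = 33.69736.
Deadweight loss = ½ × 6.60732 × 33.69736 = $111.32 thousand.

$111.32 thousand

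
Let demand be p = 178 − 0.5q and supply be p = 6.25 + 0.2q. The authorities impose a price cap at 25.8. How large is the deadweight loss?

Competitive equilibrium: 178 − 0.5q = 6.25 + 0.2q → q* = 245.3571, p* = 55.3214.
At the ceiling p = 25.8, quantity supplied = (25.8 − 6.25)/0.2 = 97.75.
Willingness to pay at q' = 97.75: 178 − 0.5·97.75 = 129.125.
Δq = 245.3571 − 97.75 = 147.6071; wedge = 129.125 − 25.8 = 103.325.
Welfare loss = ½ × 147.6071 × 103.325 = 7625.75.

7625.75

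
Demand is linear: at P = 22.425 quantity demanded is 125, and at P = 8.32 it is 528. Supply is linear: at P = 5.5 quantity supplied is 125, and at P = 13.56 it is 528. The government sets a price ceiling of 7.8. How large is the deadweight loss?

1021.45

Demand slope = (8.32 − 22.425)/(528 − 125) = −0.035, so P = 26.8 − 0.035Q.
Supply slope = (13.56 − 5.5)/(528 − 125) = 0.02, so P = 3 + 0.02Q.
Competitive equilibrium: 26.8 − 0.035Q = 3 + 0.02Q → Q* = 432.7273, P* = 11.6545.
At the ceiling P = 7.8, quantity supplied = (7.8 − 3)/0.02 = 240.
Willingness to pay at Q' = 240: 26.8 − 0.035·240 = 18.4.
ΔQ = 432.7273 − 240 = 192.7273; wedge = 18.4 − 7.8 = 10.6.
DWL = ½ × 192.7273 × 10.6 = 1021.45.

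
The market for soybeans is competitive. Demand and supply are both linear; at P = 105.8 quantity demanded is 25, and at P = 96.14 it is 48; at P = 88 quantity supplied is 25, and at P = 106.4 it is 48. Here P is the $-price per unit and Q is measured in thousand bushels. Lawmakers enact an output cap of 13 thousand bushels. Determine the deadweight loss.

$431.29 thousand

Demand slope = (96.14 − 105.8)/(48 − 25) = −0.42, so P = 116.3 − 0.42Q.
Supply slope = (106.4 − 88)/(48 − 25) = 0.8, so P = 68 + 0.8Q.
Competitive equilibrium: 116.3 − 0.42Q = 68 + 0.8Q → Q* = 39.5902, P* = 99.6721.
At Q = 13: demand price = 116.3 − 0.42·13 = 110.84; supply price = 68 + 0.8·13 = 78.4.
ΔQ = 39.5902 − 13 = 26.5902; wedge = 110.84 − 78.4 = 32.44.
The triangle = ½ × 26.5902 × 32.44 = $431.29 thousand.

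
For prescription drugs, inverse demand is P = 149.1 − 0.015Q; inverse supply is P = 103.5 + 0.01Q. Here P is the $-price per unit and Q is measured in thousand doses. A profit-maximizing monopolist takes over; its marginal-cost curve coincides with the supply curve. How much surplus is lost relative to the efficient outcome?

$5848.20 thousand

Competitive equilibrium: 149.1 − 0.015Q = 103.5 + 0.01Q → Q* = 1824, P* = 121.74.
Marginal revenue: MR = 149.1 − 0.03Q. Set MR = MC: 149.1 − 0.03Q = 103.5 + 0.01Q → Q_m = 1140.
Price P_m = 149.1 − 0.015·1140 = 132; MC(Q_m) = 103.5 + 0.01·1140 = 114.9.
Competitive Q* = 1824, so ΔQ = 684; wedge = 132 − 114.9 = 17.1.
Deadweight loss = ½ × 684 × 17.1 = $5848.20 thousand.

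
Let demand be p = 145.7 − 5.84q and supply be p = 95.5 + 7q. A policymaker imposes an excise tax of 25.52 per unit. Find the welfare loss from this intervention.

25.36

Competitive equilibrium: 145.7 − 5.84q = 95.5 + 7q → q* = 3.9097, p* = 122.8676.
With the tax, the buyer price exceeds the seller price by 25.52: (145.7 − 5.84q) − (95.5 + 7q) = 25.52 → q' = 1.9221.
Δq = 3.9097 − 1.9221 = 1.9876; the wedge equals the tax, 25.52.
DWL = ½ × 1.9876 × 25.52 = 25.36.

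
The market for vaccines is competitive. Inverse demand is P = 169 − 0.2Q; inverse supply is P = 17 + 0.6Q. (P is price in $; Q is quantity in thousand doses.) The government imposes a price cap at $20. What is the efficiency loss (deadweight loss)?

$13690 thousand

Competitive equilibrium: 169 − 0.2Q = 17 + 0.6Q → Q* = 190, P* = 131.
At the ceiling P = 20, quantity supplied = (20 − 17)/0.6 = 5.
Willingness to pay at Q' = 5: 169 − 0.2·5 = 168.
ΔQ = 190 − 5 = 185; wedge = 168 − 20 = 148.
The triangle = ½ × 185 × 148 = $13690 thousand.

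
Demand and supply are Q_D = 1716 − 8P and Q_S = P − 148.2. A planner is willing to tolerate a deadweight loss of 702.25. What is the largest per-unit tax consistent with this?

39.75

In inverse form: demand P = 214.5 − 0.125Q, supply P = 148.2 + Q.
Competitive equilibrium: 214.5 − 0.125Q = 148.2 + Q → Q* = 58.9333, P* = 207.1333.
A tax t gives ΔQ = t/1.125 and wedge t, so DWL = t²/2.25.
t²/2.25 = 702.25 → t² = 1580.0625 → t = 39.75.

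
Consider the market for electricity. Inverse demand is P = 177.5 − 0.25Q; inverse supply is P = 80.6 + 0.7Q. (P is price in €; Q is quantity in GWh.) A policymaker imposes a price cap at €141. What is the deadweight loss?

€117.30

Competitive equilibrium: 177.5 − 0.25Q = 80.6 + 0.7Q → Q* = 102, P* = 152.
At the ceiling P = 141, quantity supplied = (141 − 80.6)/0.7 = 86.2857.
Willingness to pay at Q' = 86.2857: 177.5 − 0.25·86.2857 = 155.9286.
ΔQ = 102 − 86.2857 = 15.7143; wedge = 155.9286 − 141 = 14.9286.
DWL = ½ × 15.7143 × 14.9286 = €117.30.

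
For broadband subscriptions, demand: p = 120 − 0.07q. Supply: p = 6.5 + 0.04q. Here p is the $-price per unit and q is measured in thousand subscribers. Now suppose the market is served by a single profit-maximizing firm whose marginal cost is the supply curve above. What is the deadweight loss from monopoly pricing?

Competitive equilibrium: 120 − 0.07q = 6.5 + 0.04q → q* = 1031.8182, p* = 47.7727.
Marginal revenue: MR = 120 − 0.14q. Set MR = MC: 120 − 0.14q = 6.5 + 0.04q → q_m = 630.5556.
Price p_m = 120 − 0.07·630.5556 = 75.8611; MC(q_m) = 6.5 + 0.04·630.5556 = 31.7222.
Competitive q* = 1031.8182, so Δq = 401.2626; wedge = 75.8611 − 31.7222 = 44.1389.
Deadweight loss = ½ × 401.2626 × 44.1389 = $8855.64 thousand.

$8855.64 thousand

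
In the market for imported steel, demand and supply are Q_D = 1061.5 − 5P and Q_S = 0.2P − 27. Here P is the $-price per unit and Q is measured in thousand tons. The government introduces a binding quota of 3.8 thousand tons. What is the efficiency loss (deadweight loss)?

$318.35 thousand

In inverse form: demand P = 212.3 − 0.2Q, supply P = 135 + 5Q.
Competitive equilibrium: 212.3 − 0.2Q = 135 + 5Q → Q* = 14.8654, P* = 209.3269.
At Q = 3.8: demand price = 212.3 − 0.2·3.8 = 211.54; supply price = 135 + 5·3.8 = 154.
ΔQ = 14.8654 − 3.8 = 11.0654; wedge = 211.54 − 154 = 57.54.
DWL = ½ × 11.0654 × 57.54 = $318.35 thousand.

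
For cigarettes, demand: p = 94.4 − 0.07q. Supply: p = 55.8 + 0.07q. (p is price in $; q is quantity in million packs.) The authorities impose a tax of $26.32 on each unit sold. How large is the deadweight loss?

Competitive equilibrium: 94.4 − 0.07q = 55.8 + 0.07q → q* = 275.7143, p* = 75.1.
With the tax, the buyer price exceeds the seller price by 26.32: (94.4 − 0.07q) − (55.8 + 0.07q) = 26.32 → q' = 87.7143.
Δq = 275.7143 − 87.7143 = 188; the wedge equals the tax, 26.32.
Deadweight loss = ½ × 188 × 26.32 = $2474.08 million.

$2474.08 million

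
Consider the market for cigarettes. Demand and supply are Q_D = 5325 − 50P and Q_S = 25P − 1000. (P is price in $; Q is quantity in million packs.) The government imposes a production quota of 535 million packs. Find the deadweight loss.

In inverse form: demand P = 106.5 − 0.02Q, supply P = 40 + 0.04Q.
Competitive equilibrium: 106.5 − 0.02Q = 40 + 0.04Q → Q* = 1108.3333, P* = 84.3333.
At Q = 535: demand price = 106.5 − 0.02·535 = 95.8; supply price = 40 + 0.04·535 = 61.4.
ΔQ = 1108.3333 − 535 = 573.3333; wedge = 95.8 − 61.4 = 34.4.
The triangle = ½ × 573.3333 × 34.4 = $9861.33 million.

$9861.33 million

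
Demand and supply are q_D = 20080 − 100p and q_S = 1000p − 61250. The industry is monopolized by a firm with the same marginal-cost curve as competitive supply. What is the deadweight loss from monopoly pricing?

200723.59

In inverse form: demand p = 200.8 − 0.01q, supply p = 61.25 + 0.001q.
Competitive equilibrium: 200.8 − 0.01q = 61.25 + 0.001q → q* = 12686.36364, p* = 73.93636.
Marginal revenue: MR = 200.8 − 0.02q. Set MR = MC: 200.8 − 0.02q = 61.25 + 0.001q → q_m = 6645.2381.
Price p_m = 200.8 − 0.01·6645.2381 = 134.34762; MC(q_m) = 61.25 + 0.001·6645.2381 = 67.89524.
Competitive q* = 12686.36364, so Δq = 6041.12554; wedge = 134.34762 − 67.89524 = 66.45238.
DWL = ½ × 6041.12554 × 66.45238 = 200723.59.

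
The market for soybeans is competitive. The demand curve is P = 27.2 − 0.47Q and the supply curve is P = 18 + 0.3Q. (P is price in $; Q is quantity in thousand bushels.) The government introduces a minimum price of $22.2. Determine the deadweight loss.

Competitive equilibrium: 27.2 − 0.47Q = 18 + 0.3Q → Q* = 11.9481, P* = 21.5844.
At the floor P = 22.2, quantity demanded = (27.2 − 22.2)/0.47 = 10.6383.
Sellers' marginal cost at Q' = 10.6383: 18 + 0.3·10.6383 = 21.1915.
ΔQ = 11.9481 − 10.6383 = 1.3098; wedge = 22.2 − 21.1915 = 1.0085.
The triangle = ½ × 1.3098 × 1.0085 = $0.66 thousand.

$0.66 thousand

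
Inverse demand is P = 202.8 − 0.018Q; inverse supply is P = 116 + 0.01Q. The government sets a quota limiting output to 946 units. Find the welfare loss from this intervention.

64956.024

Competitive equilibrium: 202.8 − 0.018Q = 116 + 0.01Q → Q* = 3100, P* = 147.
At Q = 946: demand price = 202.8 − 0.018·946 = 185.772; supply price = 116 + 0.01·946 = 125.46.
ΔQ = 3100 − 946 = 2154; wedge = 185.772 − 125.46 = 60.312.
Deadweight loss = ½ × 2154 × 60.312 = 64956.024.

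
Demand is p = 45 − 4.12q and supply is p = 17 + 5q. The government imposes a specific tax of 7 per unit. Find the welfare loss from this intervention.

Competitive equilibrium: 45 − 4.12q = 17 + 5q → q* = 3.0702, p* = 32.3509.
With the tax, the buyer price exceeds the seller price by 7: (45 − 4.12q) − (17 + 5q) = 7 → q' = 2.3026.
Δq = 3.0702 − 2.3026 = 0.7676; the wedge equals the tax, 7.
Welfare loss = ½ × 0.7676 × 7 = 2.69.

2.69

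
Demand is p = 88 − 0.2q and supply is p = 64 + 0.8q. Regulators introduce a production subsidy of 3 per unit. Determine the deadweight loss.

4.50

Competitive equilibrium: 88 − 0.2q = 64 + 0.8q → q* = 24, p* = 83.2.
The subsidy lowers effective supply by 3: p = 61 + 0.8q.
New quantity: 88 − 0.2q = 61 + 0.8q → q' = 27.
Overproduction Δq = 27 − 24 = 3; wedge = subsidy = 3.
Deadweight loss = ½ × 3 × 3 = 4.50.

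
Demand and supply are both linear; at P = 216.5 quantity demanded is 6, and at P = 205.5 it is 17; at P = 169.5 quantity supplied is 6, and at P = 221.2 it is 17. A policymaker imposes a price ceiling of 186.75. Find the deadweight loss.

59.66

Demand slope = (205.5 − 216.5)/(17 − 6) = −1, so P = 222.5 − Q.
Supply slope = (221.2 − 169.5)/(17 − 6) = 4.7, so P = 141.3 + 4.7Q.
Competitive equilibrium: 222.5 − Q = 141.3 + 4.7Q → Q* = 14.2456, P* = 208.2544.
At the ceiling P = 186.75, quantity supplied = (186.75 − 141.3)/4.7 = 9.6702.
Willingness to pay at Q' = 9.6702: 222.5 − 1·9.6702 = 212.8298.
ΔQ = 14.2456 − 9.6702 = 4.5754; wedge = 212.8298 − 186.75 = 26.0798.
Deadweight loss = ½ × 4.5754 × 26.0798 = 59.66.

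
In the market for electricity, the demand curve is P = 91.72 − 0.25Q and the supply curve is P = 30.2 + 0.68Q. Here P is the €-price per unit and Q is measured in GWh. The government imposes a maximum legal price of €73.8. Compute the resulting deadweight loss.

Competitive equilibrium: 91.72 − 0.25Q = 30.2 + 0.68Q → Q* = 66.1505, P* = 75.1824.
At the ceiling P = 73.8, quantity supplied = (73.8 − 30.2)/0.68 = 64.1176.
Willingness to pay at Q' = 64.1176: 91.72 − 0.25·64.1176 = 75.6906.
ΔQ = 66.1505 − 64.1176 = 2.0329; wedge = 75.6906 − 73.8 = 1.8906.
Welfare loss = ½ × 2.0329 × 1.8906 = €1.92.

€1.92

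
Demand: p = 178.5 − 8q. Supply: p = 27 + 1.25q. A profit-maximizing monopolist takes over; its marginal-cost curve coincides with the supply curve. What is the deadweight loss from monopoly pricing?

Competitive equilibrium: 178.5 − 8q = 27 + 1.25q → q* = 16.3784, p* = 47.473.
Marginal revenue: MR = 178.5 − 16q. Set MR = MC: 178.5 − 16q = 27 + 1.25q → q_m = 8.7826.
Price p_m = 178.5 − 8·8.7826 = 108.2392; MC(q_m) = 27 + 1.25·8.7826 = 37.9783.
Competitive q* = 16.3784, so Δq = 7.5958; wedge = 108.2392 − 37.9783 = 70.2609.
Welfare loss = ½ × 7.5958 × 70.2609 = 266.84.

266.84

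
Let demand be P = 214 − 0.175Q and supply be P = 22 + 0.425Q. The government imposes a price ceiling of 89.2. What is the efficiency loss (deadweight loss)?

7861.77

Competitive equilibrium: 214 − 0.175Q = 22 + 0.425Q → Q* = 320, P* = 158.
At the ceiling P = 89.2, quantity supplied = (89.2 − 22)/0.425 = 158.1176.
Willingness to pay at Q' = 158.1176: 214 − 0.175·158.1176 = 186.3294.
ΔQ = 320 − 158.1176 = 161.8824; wedge = 186.3294 − 89.2 = 97.1294.
The triangle = ½ × 161.8824 × 97.1294 = 7861.77.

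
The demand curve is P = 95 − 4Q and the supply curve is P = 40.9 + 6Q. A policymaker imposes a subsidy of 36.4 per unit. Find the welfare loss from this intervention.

Competitive equilibrium: 95 − 4Q = 40.9 + 6Q → Q* = 5.41, P* = 73.36.
The subsidy lowers effective supply by 36.4: P = 4.5 + 6Q.
New quantity: 95 − 4Q = 4.5 + 6Q → Q' = 9.05.
Overproduction ΔQ = 9.05 − 5.41 = 3.64; wedge = subsidy = 36.4.
The triangle = ½ × 3.64 × 36.4 = 66.248.

66.248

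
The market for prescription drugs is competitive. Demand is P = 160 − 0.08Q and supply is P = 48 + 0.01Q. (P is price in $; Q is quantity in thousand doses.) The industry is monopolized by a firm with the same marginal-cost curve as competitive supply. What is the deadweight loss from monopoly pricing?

Competitive equilibrium: 160 − 0.08Q = 48 + 0.01Q → Q* = 1244.44444, P* = 60.44444.
Marginal revenue: MR = 160 − 0.16Q. Set MR = MC: 160 − 0.16Q = 48 + 0.01Q → Q_m = 658.82353.
Price P_m = 160 − 0.08·658.82353 = 107.29412; MC(Q_m) = 48 + 0.01·658.82353 = 54.58824.
Competitive Q* = 1244.44444, so ΔQ = 585.62091; wedge = 107.29412 − 54.58824 = 52.70588.
Deadweight loss = ½ × 585.62091 × 52.70588 = $15432.83 thousand.

$15432.83 thousand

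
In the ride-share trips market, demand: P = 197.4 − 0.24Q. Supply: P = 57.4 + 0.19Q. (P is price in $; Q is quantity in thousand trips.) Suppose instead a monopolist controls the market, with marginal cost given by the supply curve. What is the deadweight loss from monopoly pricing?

$2924.36 thousand

Competitive equilibrium: 197.4 − 0.24Q = 57.4 + 0.19Q → Q* = 325.5814, P* = 119.2605.
Marginal revenue: MR = 197.4 − 0.48Q. Set MR = MC: 197.4 − 0.48Q = 57.4 + 0.19Q → Q_m = 208.9552.
Price P_m = 197.4 − 0.24·208.9552 = 147.2508; MC(Q_m) = 57.4 + 0.19·208.9552 = 97.1015.
Competitive Q* = 325.5814, so ΔQ = 116.6262; wedge = 147.2508 − 97.1015 = 50.1493.
Welfare loss = ½ × 116.6262 × 50.1493 = $2924.36 thousand.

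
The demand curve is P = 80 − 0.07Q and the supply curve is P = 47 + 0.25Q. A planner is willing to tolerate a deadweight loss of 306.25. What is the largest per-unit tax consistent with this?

Competitive equilibrium: 80 − 0.07Q = 47 + 0.25Q → Q* = 103.125, P* = 72.7813.
A tax t gives ΔQ = t/0.32 and wedge t, so DWL = t²/0.64.
t²/0.64 = 306.25 → t² = 196 → t = 14.

14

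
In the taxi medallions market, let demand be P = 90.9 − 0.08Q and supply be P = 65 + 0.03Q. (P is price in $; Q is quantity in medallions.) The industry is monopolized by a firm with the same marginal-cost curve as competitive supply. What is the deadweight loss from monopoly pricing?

Competitive equilibrium: 90.9 − 0.08Q = 65 + 0.03Q → Q* = 235.45455, P* = 72.06364.
Marginal revenue: MR = 90.9 − 0.16Q. Set MR = MC: 90.9 − 0.16Q = 65 + 0.03Q → Q_m = 136.31579.
Price P_m = 90.9 − 0.08·136.31579 = 79.99474; MC(Q_m) = 65 + 0.03·136.31579 = 69.08947.
Competitive Q* = 235.45455, so ΔQ = 99.13876; wedge = 79.99474 − 69.08947 = 10.90527.
DWL = ½ × 99.13876 × 10.90527 = $540.57.

$540.57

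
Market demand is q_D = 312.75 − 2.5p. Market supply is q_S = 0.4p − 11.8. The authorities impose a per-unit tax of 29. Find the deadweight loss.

In inverse form: demand p = 125.1 − 0.4q, supply p = 29.5 + 2.5q.
Competitive equilibrium: 125.1 − 0.4q = 29.5 + 2.5q → q* = 32.9655, p* = 111.9138.
With the tax, the buyer price exceeds the seller price by 29: (125.1 − 0.4q) − (29.5 + 2.5q) = 29 → q' = 22.9655.
Δq = 32.9655 − 22.9655 = 10; the wedge equals the tax, 29.
Welfare loss = ½ × 10 × 29 = 145.

145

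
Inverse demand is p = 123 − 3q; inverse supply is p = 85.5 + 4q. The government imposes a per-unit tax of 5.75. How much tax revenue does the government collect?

Competitive equilibrium: 123 − 3q = 85.5 + 4q → q* = 5.3571, p* = 106.9286.
With the tax, the buyer price exceeds the seller price by 5.75: (123 − 3q) − (85.5 + 4q) = 5.75 → q' = 4.5357.
Tax revenue = 5.75 × 4.5357 = 26.08.

26.08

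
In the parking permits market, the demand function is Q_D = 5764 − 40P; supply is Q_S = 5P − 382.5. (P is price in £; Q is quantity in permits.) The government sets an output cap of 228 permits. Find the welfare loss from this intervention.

£590.42

In inverse form: demand P = 144.1 − 0.025Q, supply P = 76.5 + 0.2Q.
Competitive equilibrium: 144.1 − 0.025Q = 76.5 + 0.2Q → Q* = 300.4444, P* = 136.5889.
At Q = 228: demand price = 144.1 − 0.025·228 = 138.4; supply price = 76.5 + 0.2·228 = 122.1.
ΔQ = 300.4444 − 228 = 72.4444; wedge = 138.4 − 122.1 = 16.3.
DWL = ½ × 72.4444 × 16.3 = £590.42.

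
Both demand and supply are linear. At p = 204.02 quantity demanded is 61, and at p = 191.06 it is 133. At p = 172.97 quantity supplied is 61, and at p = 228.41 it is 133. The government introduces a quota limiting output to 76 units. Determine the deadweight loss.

Demand slope = (191.06 − 204.02)/(133 − 61) = −0.18, so p = 215 − 0.18q.
Supply slope = (228.41 − 172.97)/(133 − 61) = 0.77, so p = 126 + 0.77q.
Competitive equilibrium: 215 − 0.18q = 126 + 0.77q → q* = 93.6842, p* = 198.1368.
At q = 76: demand price = 215 − 0.18·76 = 201.32; supply price = 126 + 0.77·76 = 184.52.
Δq = 93.6842 − 76 = 17.6842; wedge = 201.32 − 184.52 = 16.8.
Deadweight loss = ½ × 17.6842 × 16.8 = 148.55.

148.55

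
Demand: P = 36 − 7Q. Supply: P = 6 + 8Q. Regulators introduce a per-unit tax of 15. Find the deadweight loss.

Competitive equilibrium: 36 − 7Q = 6 + 8Q → Q* = 2, P* = 22.
With the tax, the buyer price exceeds the seller price by 15: (36 − 7Q) − (6 + 8Q) = 15 → Q' = 1.
ΔQ = 2 − 1 = 1; the wedge equals the tax, 15.
Deadweight loss = ½ × 1 × 15 = 7.50.

7.50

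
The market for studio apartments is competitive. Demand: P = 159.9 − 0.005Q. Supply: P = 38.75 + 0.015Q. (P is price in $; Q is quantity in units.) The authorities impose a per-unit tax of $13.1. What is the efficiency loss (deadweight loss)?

Competitive equilibrium: 159.9 − 0.005Q = 38.75 + 0.015Q → Q* = 6057.5, P* = 129.6125.
With the tax, the buyer price exceeds the seller price by 13.1: (159.9 − 0.005Q) − (38.75 + 0.015Q) = 13.1 → Q' = 5402.5.
ΔQ = 6057.5 − 5402.5 = 655; the wedge equals the tax, 13.1.
DWL = ½ × 655 × 13.1 = $4290.25.

$4290.25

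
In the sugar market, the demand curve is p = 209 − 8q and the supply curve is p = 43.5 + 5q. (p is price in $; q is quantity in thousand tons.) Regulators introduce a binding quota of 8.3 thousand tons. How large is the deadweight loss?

$127.61 thousand

Competitive equilibrium: 209 − 8q = 43.5 + 5q → q* = 12.7308, p* = 107.1538.
At q = 8.3: demand price = 209 − 8·8.3 = 142.6; supply price = 43.5 + 5·8.3 = 85.
Δq = 12.7308 − 8.3 = 4.4308; wedge = 142.6 − 85 = 57.6.
Deadweight loss = ½ × 4.4308 × 57.6 = $127.61 thousand.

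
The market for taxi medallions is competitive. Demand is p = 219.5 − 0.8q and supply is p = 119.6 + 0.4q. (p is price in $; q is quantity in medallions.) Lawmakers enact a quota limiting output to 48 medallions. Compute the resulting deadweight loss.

$745.54

Competitive equilibrium: 219.5 − 0.8q = 119.6 + 0.4q → q* = 83.25, p* = 152.9.
At q = 48: demand price = 219.5 − 0.8·48 = 181.1; supply price = 119.6 + 0.4·48 = 138.8.
Δq = 83.25 − 48 = 35.25; wedge = 181.1 − 138.8 = 42.3.
Welfare loss = ½ × 35.25 × 42.3 = $745.54.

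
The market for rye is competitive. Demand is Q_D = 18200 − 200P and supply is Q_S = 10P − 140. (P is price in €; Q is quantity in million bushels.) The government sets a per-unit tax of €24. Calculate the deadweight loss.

€2742.86 million

In inverse form: demand P = 91 − 0.005Q, supply P = 14 + 0.1Q.
Competitive equilibrium: 91 − 0.005Q = 14 + 0.1Q → Q* = 733.3333, P* = 87.3333.
With the tax, the buyer price exceeds the seller price by 24: (91 − 0.005Q) − (14 + 0.1Q) = 24 → Q' = 504.7619.
ΔQ = 733.3333 − 504.7619 = 228.5714; the wedge equals the tax, 24.
Deadweight loss = ½ × 228.5714 × 24 = €2742.86 million.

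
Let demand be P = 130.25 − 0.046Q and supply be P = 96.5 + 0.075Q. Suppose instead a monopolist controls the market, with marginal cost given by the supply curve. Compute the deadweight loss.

357.12

Competitive equilibrium: 130.25 − 0.046Q = 96.5 + 0.075Q → Q* = 278.9256, P* = 117.4194.
Marginal revenue: MR = 130.25 − 0.092Q. Set MR = MC: 130.25 − 0.092Q = 96.5 + 0.075Q → Q_m = 202.0958.
Price P_m = 130.25 − 0.046·202.0958 = 120.9536; MC(Q_m) = 96.5 + 0.075·202.0958 = 111.6572.
Competitive Q* = 278.9256, so ΔQ = 76.8298; wedge = 120.9536 − 111.6572 = 9.2964.
DWL = ½ × 76.8298 × 9.2964 = 357.12.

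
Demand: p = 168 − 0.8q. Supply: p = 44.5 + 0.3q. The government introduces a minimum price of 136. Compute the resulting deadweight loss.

Competitive equilibrium: 168 − 0.8q = 44.5 + 0.3q → q* = 112.2727, p* = 78.1818.
At the floor p = 136, quantity demanded = (168 − 136)/0.8 = 40.
Sellers' marginal cost at q' = 40: 44.5 + 0.3·40 = 56.5.
Δq = 112.2727 − 40 = 72.2727; wedge = 136 − 56.5 = 79.5.
Deadweight loss = ½ × 72.2727 × 79.5 = 2872.84.

2872.84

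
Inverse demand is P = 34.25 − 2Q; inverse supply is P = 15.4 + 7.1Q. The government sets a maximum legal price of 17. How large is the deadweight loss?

Competitive equilibrium: 34.25 − 2Q = 15.4 + 7.1Q → Q* = 2.0714, P* = 30.1071.
At the ceiling P = 17, quantity supplied = (17 − 15.4)/7.1 = 0.2254.
Willingness to pay at Q' = 0.2254: 34.25 − 2·0.2254 = 33.7992.
ΔQ = 2.0714 − 0.2254 = 1.846; wedge = 33.7992 − 17 = 16.7992.
DWL = ½ × 1.846 × 16.7992 = 15.51.

15.51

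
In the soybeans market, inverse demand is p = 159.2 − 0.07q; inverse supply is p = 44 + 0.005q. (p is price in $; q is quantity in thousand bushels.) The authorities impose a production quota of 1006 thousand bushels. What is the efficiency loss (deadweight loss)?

$10533.75 thousand

Competitive equilibrium: 159.2 − 0.07q = 44 + 0.005q → q* = 1536, p* = 51.68.
At q = 1006: demand price = 159.2 − 0.07·1006 = 88.78; supply price = 44 + 0.005·1006 = 49.03.
Δq = 1536 − 1006 = 530; wedge = 88.78 − 49.03 = 39.75.
The triangle = ½ × 530 × 39.75 = $10533.75 thousand.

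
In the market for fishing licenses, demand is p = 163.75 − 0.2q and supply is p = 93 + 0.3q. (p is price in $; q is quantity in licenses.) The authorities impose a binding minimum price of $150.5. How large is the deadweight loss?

Competitive equilibrium: 163.75 − 0.2q = 93 + 0.3q → q* = 141.5, p* = 135.45.
At the floor p = 150.5, quantity demanded = (163.75 − 150.5)/0.2 = 66.25.
Sellers' marginal cost at q' = 66.25: 93 + 0.3·66.25 = 112.875.
Δq = 141.5 − 66.25 = 75.25; wedge = 150.5 − 112.875 = 37.625.
The triangle = ½ × 75.25 × 37.625 = $1415.64.

$1415.64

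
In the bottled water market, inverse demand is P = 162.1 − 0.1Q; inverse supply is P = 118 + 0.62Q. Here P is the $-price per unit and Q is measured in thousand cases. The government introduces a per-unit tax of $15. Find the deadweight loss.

Competitive equilibrium: 162.1 − 0.1Q = 118 + 0.62Q → Q* = 61.25, P* = 155.975.
With the tax, the buyer price exceeds the seller price by 15: (162.1 − 0.1Q) − (118 + 0.62Q) = 15 → Q' = 40.4167.
ΔQ = 61.25 − 40.4167 = 20.8333; the wedge equals the tax, 15.
Welfare loss = ½ × 20.8333 × 15 = $156.25 thousand.

$156.25 thousand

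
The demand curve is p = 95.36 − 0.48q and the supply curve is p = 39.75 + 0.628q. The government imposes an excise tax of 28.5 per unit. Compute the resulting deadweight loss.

366.54

Competitive equilibrium: 95.36 − 0.48q = 39.75 + 0.628q → q* = 50.1895, p* = 71.269.
With the tax, the buyer price exceeds the seller price by 28.5: (95.36 − 0.48q) − (39.75 + 0.628q) = 28.5 → q' = 24.4675.
Δq = 50.1895 − 24.4675 = 25.722; the wedge equals the tax, 28.5.
The triangle = ½ × 25.722 × 28.5 = 366.54.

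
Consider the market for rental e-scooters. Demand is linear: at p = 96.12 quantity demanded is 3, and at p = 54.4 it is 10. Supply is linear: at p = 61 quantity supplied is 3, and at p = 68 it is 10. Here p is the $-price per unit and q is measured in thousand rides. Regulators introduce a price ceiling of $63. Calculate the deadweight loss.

Demand slope = (54.4 − 96.12)/(10 − 3) = −5.96, so p = 114 − 5.96q.
Supply slope = (68 − 61)/(10 − 3) = 1, so p = 58 + q.
Competitive equilibrium: 114 − 5.96q = 58 + q → q* = 8.046, p* = 66.046.
At the ceiling p = 63, quantity supplied = (63 − 58)/1 = 5.
Willingness to pay at q' = 5: 114 − 5.96·5 = 84.2.
Δq = 8.046 − 5 = 3.046; wedge = 84.2 − 63 = 21.2.
DWL = ½ × 3.046 × 21.2 = $32.29 thousand.

$32.29 thousand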